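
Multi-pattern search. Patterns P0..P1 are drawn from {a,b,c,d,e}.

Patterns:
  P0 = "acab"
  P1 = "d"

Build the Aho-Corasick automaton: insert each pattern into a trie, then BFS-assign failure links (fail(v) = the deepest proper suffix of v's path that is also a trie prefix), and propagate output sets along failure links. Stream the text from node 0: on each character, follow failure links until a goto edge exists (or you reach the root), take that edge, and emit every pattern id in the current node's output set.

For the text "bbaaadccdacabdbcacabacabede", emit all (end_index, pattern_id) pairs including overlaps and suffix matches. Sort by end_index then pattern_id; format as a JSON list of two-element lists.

Build:
Trie nodes:
  n0 'ε': a→1 d→5
  n1 'a': c→2
  n2 'ac': a→3
  n3 'aca': b→4
  n4 'acab': ·  [P0 ends]
  n5 'd': ·  [P1 ends]

Failure links (BFS by depth):
  fail(1) 'a': from fail(0)=0 chase 'a': 0 ⇒ 0;  out=∅∪out(0)=∅
  fail(5) 'd': from fail(0)=0 chase 'd': 0 ⇒ 0;  out={1}∪out(0)={1}
  fail(2) 'ac': from fail(1)=0 chase 'c': 0 ⇒ 0;  out=∅∪out(0)=∅
  fail(3) 'aca': from fail(2)=0 chase 'a': 0 ⇒ 1;  out=∅∪out(1)=∅
  fail(4) 'acab': from fail(3)=1 chase 'b': 1→0 ⇒ 0;  out={0}∪out(0)={0}

Text stream:
i=0 'b': node 0→0
i=1 'b': node 0→0
i=2 'a': node 0→1
i=3 'a': node 1→1 (via fail)
i=4 'a': node 1→1 (via fail)
i=5 'd': node 1→5 (via fail)  emit P1@[5:5]
i=6 'c': node 5→0 (via fail)
i=7 'c': node 0→0
i=8 'd': node 0→5  emit P1@[8:8]
i=9 'a': node 5→1 (via fail)
i=10 'c': node 1→2
i=11 'a': node 2→3
i=12 'b': node 3→4  emit P0@[9:12]
i=13 'd': node 4→5 (via fail)  emit P1@[13:13]
i=14 'b': node 5→0 (via fail)
i=15 'c': node 0→0
i=16 'a': node 0→1
i=17 'c': node 1→2
i=18 'a': node 2→3
i=19 'b': node 3→4  emit P0@[16:19]
i=20 'a': node 4→1 (via fail)
i=21 'c': node 1→2
i=22 'a': node 2→3
i=23 'b': node 3→4  emit P0@[20:23]
i=24 'e': node 4→0 (via fail)
i=25 'd': node 0→5  emit P1@[25:25]
i=26 'e': node 5→0 (via fail)

All matches (sorted): [[5,1],[8,1],[12,0],[13,1],[19,0],[23,0],[25,1]]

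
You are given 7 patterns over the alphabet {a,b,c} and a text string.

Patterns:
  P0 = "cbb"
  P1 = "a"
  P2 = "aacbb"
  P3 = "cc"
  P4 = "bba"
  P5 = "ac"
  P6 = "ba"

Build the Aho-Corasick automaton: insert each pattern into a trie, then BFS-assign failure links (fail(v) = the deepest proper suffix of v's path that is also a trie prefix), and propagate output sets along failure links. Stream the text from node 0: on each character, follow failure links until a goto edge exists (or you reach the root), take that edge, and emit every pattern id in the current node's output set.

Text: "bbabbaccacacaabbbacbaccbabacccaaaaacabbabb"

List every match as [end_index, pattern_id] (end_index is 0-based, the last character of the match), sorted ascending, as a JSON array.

Build:
Trie (insert patterns):
  0='ε' goto a→4 b→10 c→1
  1='c' goto b→2 c→9
  2='cb' goto b→3
  3='cbb' goto ·  ←P0
  4='a' goto a→5 c→13  ←P1
  5='aa' goto c→6
  6='aac' goto b→7
  7='aacb' goto b→8
  8='aacbb' goto ·  ←P2
  9='cc' goto ·  ←P3
  10='b' goto a→14 b→11
  11='bb' goto a→12
  12='bba' goto ·  ←P4
  13='ac' goto ·  ←P5
  14='ba' goto ·  ←P6

Failure links (BFS by depth):
  fail(1) 'c': from fail(0)=0 chase 'c': 0 ⇒ 0;  out=∅∪out(0)=∅
  fail(4) 'a': from fail(0)=0 chase 'a': 0 ⇒ 0;  out={1}∪out(0)={1}
  fail(10) 'b': from fail(0)=0 chase 'b': 0 ⇒ 0;  out=∅∪out(0)=∅
  fail(2) 'cb': from fail(1)=0 chase 'b': 0 ⇒ 10;  out=∅∪out(10)=∅
  fail(5) 'aa': from fail(4)=0 chase 'a': 0 ⇒ 4;  out=∅∪out(4)={1}
  fail(9) 'cc': from fail(1)=0 chase 'c': 0 ⇒ 1;  out={3}∪out(1)={3}
  fail(11) 'bb': from fail(10)=0 chase 'b': 0 ⇒ 10;  out=∅∪out(10)=∅
  fail(13) 'ac': from fail(4)=0 chase 'c': 0 ⇒ 1;  out={5}∪out(1)={5}
  fail(14) 'ba': from fail(10)=0 chase 'a': 0 ⇒ 4;  out={6}∪out(4)={1,6}
  fail(3) 'cbb': from fail(2)=10 chase 'b': 10 ⇒ 11;  out={0}∪out(11)={0}
  fail(6) 'aac': from fail(5)=4 chase 'c': 4 ⇒ 13;  out=∅∪out(13)={5}
  fail(12) 'bba': from fail(11)=10 chase 'a': 10 ⇒ 14;  out={4}∪out(14)={1,4,6}
  fail(7) 'aacb': from fail(6)=13 chase 'b': 13→1 ⇒ 2;  out=∅∪out(2)=∅
  fail(8) 'aacbb': from fail(7)=2 chase 'b': 2 ⇒ 3;  out={2}∪out(3)={0,2}

Run:
[0] read 'b'  n0⇒n10
[1] read 'b'  n10⇒n11
[2] read 'a'  n11⇒n12  → match P1@[2:2],P4@[0:2],P6@[1:2]
[3] read 'b'  n12⇒n10 (fail-walked)
[4] read 'b'  n10⇒n11
[5] read 'a'  n11⇒n12  → match P1@[5:5],P4@[3:5],P6@[4:5]
[6] read 'c'  n12⇒n13 (fail-walked)  → match P5@[5:6]
[7] read 'c'  n13⇒n9 (fail-walked)  → match P3@[6:7]
[8] read 'a'  n9⇒n4 (fail-walked)  → match P1@[8:8]
[9] read 'c'  n4⇒n13  → match P5@[8:9]
[10] read 'a'  n13⇒n4 (fail-walked)  → match P1@[10:10]
[11] read 'c'  n4⇒n13  → match P5@[10:11]
[12] read 'a'  n13⇒n4 (fail-walked)  → match P1@[12:12]
[13] read 'a'  n4⇒n5  → match P1@[13:13]
[14] read 'b'  n5⇒n10 (fail-walked)
[15] read 'b'  n10⇒n11
[16] read 'b'  n11⇒n11 (fail-walked)
[17] read 'a'  n11⇒n12  → match P1@[17:17],P4@[15:17],P6@[16:17]
[18] read 'c'  n12⇒n13 (fail-walked)  → match P5@[17:18]
[19] read 'b'  n13⇒n2 (fail-walked)
[20] read 'a'  n2⇒n14 (fail-walked)  → match P1@[20:20],P6@[19:20]
[21] read 'c'  n14⇒n13 (fail-walked)  → match P5@[20:21]
[22] read 'c'  n13⇒n9 (fail-walked)  → match P3@[21:22]
[23] read 'b'  n9⇒n2 (fail-walked)
[24] read 'a'  n2⇒n14 (fail-walked)  → match P1@[24:24],P6@[23:24]
[25] read 'b'  n14⇒n10 (fail-walked)
[26] read 'a'  n10⇒n14  → match P1@[26:26],P6@[25:26]
[27] read 'c'  n14⇒n13 (fail-walked)  → match P5@[26:27]
[28] read 'c'  n13⇒n9 (fail-walked)  → match P3@[27:28]
[29] read 'c'  n9⇒n9 (fail-walked)  → match P3@[28:29]
[30] read 'a'  n9⇒n4 (fail-walked)  → match P1@[30:30]
[31] read 'a'  n4⇒n5  → match P1@[31:31]
[32] read 'a'  n5⇒n5 (fail-walked)  → match P1@[32:32]
[33] read 'a'  n5⇒n5 (fail-walked)  → match P1@[33:33]
[34] read 'a'  n5⇒n5 (fail-walked)  → match P1@[34:34]
[35] read 'c'  n5⇒n6  → match P5@[34:35]
[36] read 'a'  n6⇒n4 (fail-walked)  → match P1@[36:36]
[37] read 'b'  n4⇒n10 (fail-walked)
[38] read 'b'  n10⇒n11
[39] read 'a'  n11⇒n12  → match P1@[39:39],P4@[37:39],P6@[38:39]
[40] read 'b'  n12⇒n10 (fail-walked)
[41] read 'b'  n10⇒n11

Result: [[2,1],[2,4],[2,6],[5,1],[5,4],[5,6],[6,5],[7,3],[8,1],[9,5],[10,1],[11,5],[12,1],[13,1],[17,1],[17,4],[17,6],[18,5],[20,1],[20,6],[21,5],[22,3],[24,1],[24,6],[26,1],[26,6],[27,5],[28,3],[29,3],[30,1],[31,1],[32,1],[33,1],[34,1],[35,5],[36,1],[39,1],[39,4],[39,6]]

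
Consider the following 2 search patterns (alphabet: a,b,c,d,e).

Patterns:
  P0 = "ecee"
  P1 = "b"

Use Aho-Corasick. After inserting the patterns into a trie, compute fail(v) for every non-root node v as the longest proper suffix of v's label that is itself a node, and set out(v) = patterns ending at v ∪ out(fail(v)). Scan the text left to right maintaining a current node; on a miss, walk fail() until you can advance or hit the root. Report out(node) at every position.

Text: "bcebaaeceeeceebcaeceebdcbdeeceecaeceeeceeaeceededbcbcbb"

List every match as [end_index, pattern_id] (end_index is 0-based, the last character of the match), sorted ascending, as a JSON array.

Build automaton:
Trie (insert patterns):
  n0 'ε': b→5 e→1
  n1 'e': c→2
  n2 'ec': e→3
  n3 'ece': e→4
  n4 'ecee': ·  ←P0
  n5 'b': ·  ←P1

BFS fail/out derivation:
  fail(1) 'e': from fail(0)=0 chase 'e': 0 ⇒ 0;  out=∅∪out(0)=∅
  fail(5) 'b': from fail(0)=0 chase 'b': 0 ⇒ 0;  out={1}∪out(0)={1}
  fail(2) 'ec': from fail(1)=0 chase 'c': 0 ⇒ 0;  out=∅∪out(0)=∅
  fail(3) 'ece': from fail(2)=0 chase 'e': 0 ⇒ 1;  out=∅∪out(1)=∅
  fail(4) 'ecee': from fail(3)=1 chase 'e': 1→0 ⇒ 1;  out={0}∪out(1)={0}

Text stream:
pos 0 'b': at 5  ** P1@[0:0]
pos 1 'c': at 0 ·f
pos 2 'e': at 1
pos 3 'b': at 5 ·f  ** P1@[3:3]
pos 4 'a': at 0 ·f
pos 5 'a': at 0
pos 6 'e': at 1
pos 7 'c': at 2
pos 8 'e': at 3
pos 9 'e': at 4  ** P0@[6:9]
pos 10 'e': at 1 ·f
pos 11 'c': at 2
pos 12 'e': at 3
pos 13 'e': at 4  ** P0@[10:13]
pos 14 'b': at 5 ·f  ** P1@[14:14]
pos 15 'c': at 0 ·f
pos 16 'a': at 0
pos 17 'e': at 1
pos 18 'c': at 2
pos 19 'e': at 3
pos 20 'e': at 4  ** P0@[17:20]
pos 21 'b': at 5 ·f  ** P1@[21:21]
pos 22 'd': at 0 ·f
pos 23 'c': at 0
pos 24 'b': at 5  ** P1@[24:24]
pos 25 'd': at 0 ·f
pos 26 'e': at 1
pos 27 'e': at 1 ·f
pos 28 'c': at 2
pos 29 'e': at 3
pos 30 'e': at 4  ** P0@[27:30]
pos 31 'c': at 2 ·f
pos 32 'a': at 0 ·f
pos 33 'e': at 1
pos 34 'c': at 2
pos 35 'e': at 3
pos 36 'e': at 4  ** P0@[33:36]
pos 37 'e': at 1 ·f
pos 38 'c': at 2
pos 39 'e': at 3
pos 40 'e': at 4  ** P0@[37:40]
pos 41 'a': at 0 ·f
pos 42 'e': at 1
pos 43 'c': at 2
pos 44 'e': at 3
pos 45 'e': at 4  ** P0@[42:45]
pos 46 'd': at 0 ·f
pos 47 'e': at 1
pos 48 'd': at 0 ·f
pos 49 'b': at 5  ** P1@[49:49]
pos 50 'c': at 0 ·f
pos 51 'b': at 5  ** P1@[51:51]
pos 52 'c': at 0 ·f
pos 53 'b': at 5  ** P1@[53:53]
pos 54 'b': at 5 ·f  ** P1@[54:54]

Matches: [[0,1],[3,1],[9,0],[13,0],[14,1],[20,0],[21,1],[24,1],[30,0],[36,0],[40,0],[45,0],[49,1],[51,1],[53,1],[54,1]]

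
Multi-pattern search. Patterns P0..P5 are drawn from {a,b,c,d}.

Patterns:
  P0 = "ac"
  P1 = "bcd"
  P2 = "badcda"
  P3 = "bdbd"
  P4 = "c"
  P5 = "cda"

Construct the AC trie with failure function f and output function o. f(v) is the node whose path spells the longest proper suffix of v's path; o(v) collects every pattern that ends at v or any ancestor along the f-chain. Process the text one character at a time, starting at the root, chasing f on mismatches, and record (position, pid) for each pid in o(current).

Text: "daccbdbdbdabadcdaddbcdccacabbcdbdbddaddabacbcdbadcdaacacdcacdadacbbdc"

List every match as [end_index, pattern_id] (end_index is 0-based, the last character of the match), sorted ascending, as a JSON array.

Build automaton:
Trie nodes:
  0='ε' goto a→1 b→3 c→14
  1='a' goto c→2
  2='ac' goto ·  [P0 ends]
  3='b' goto a→6 c→4 d→11
  4='bc' goto d→5
  5='bcd' goto ·  [P1 ends]
  6='ba' goto d→7
  7='bad' goto c→8
  8='badc' goto d→9
  9='badcd' goto a→10
  10='badcda' goto ·  [P2 ends]
  11='bd' goto b→12
  12='bdb' goto d→13
  13='bdbd' goto ·  [P3 ends]
  14='c' goto d→15  [P4 ends]
  15='cd' goto a→16
  16='cda' goto ·  [P5 ends]

Failure links (BFS by depth):
  fail(1) 'a': from fail(0)=0 chase 'a': 0 ⇒ 0;  out=∅∪out(0)=∅
  fail(3) 'b': from fail(0)=0 chase 'b': 0 ⇒ 0;  out=∅∪out(0)=∅
  fail(14) 'c': from fail(0)=0 chase 'c': 0 ⇒ 0;  out={4}∪out(0)={4}
  fail(2) 'ac': from fail(1)=0 chase 'c': 0 ⇒ 14;  out={0}∪out(14)={0,4}
  fail(4) 'bc': from fail(3)=0 chase 'c': 0 ⇒ 14;  out=∅∪out(14)={4}
  fail(6) 'ba': from fail(3)=0 chase 'a': 0 ⇒ 1;  out=∅∪out(1)=∅
  fail(11) 'bd': from fail(3)=0 chase 'd': 0 ⇒ 0;  out=∅∪out(0)=∅
  fail(15) 'cd': from fail(14)=0 chase 'd': 0 ⇒ 0;  out=∅∪out(0)=∅
  fail(5) 'bcd': from fail(4)=14 chase 'd': 14 ⇒ 15;  out={1}∪out(15)={1}
  fail(7) 'bad': from fail(6)=1 chase 'd': 1→0 ⇒ 0;  out=∅∪out(0)=∅
  fail(12) 'bdb': from fail(11)=0 chase 'b': 0 ⇒ 3;  out=∅∪out(3)=∅
  fail(16) 'cda': from fail(15)=0 chase 'a': 0 ⇒ 1;  out={5}∪out(1)={5}
  fail(8) 'badc': from fail(7)=0 chase 'c': 0 ⇒ 14;  out=∅∪out(14)={4}
  fail(13) 'bdbd': from fail(12)=3 chase 'd': 3 ⇒ 11;  out={3}∪out(11)={3}
  fail(9) 'badcd': from fail(8)=14 chase 'd': 14 ⇒ 15;  out=∅∪out(15)=∅
  fail(10) 'badcda': from fail(9)=15 chase 'a': 15 ⇒ 16;  out={2}∪out(16)={2,5}

Text stream:
[0] read 'd'  n0⇒n0
[1] read 'a'  n0⇒n1
[2] read 'c'  n1⇒n2  ** P0@[1:2],P4@[2:2]
[3] read 'c'  n2⇒n14 (fail-walked)  ** P4@[3:3]
[4] read 'b'  n14⇒n3 (fail-walked)
[5] read 'd'  n3⇒n11
[6] read 'b'  n11⇒n12
[7] read 'd'  n12⇒n13  ** P3@[4:7]
[8] read 'b'  n13⇒n12 (fail-walked)
[9] read 'd'  n12⇒n13  ** P3@[6:9]
[10] read 'a'  n13⇒n1 (fail-walked)
[11] read 'b'  n1⇒n3 (fail-walked)
[12] read 'a'  n3⇒n6
[13] read 'd'  n6⇒n7
[14] read 'c'  n7⇒n8  ** P4@[14:14]
[15] read 'd'  n8⇒n9
[16] read 'a'  n9⇒n10  ** P2@[11:16],P5@[14:16]
[17] read 'd'  n10⇒n0 (fail-walked)
[18] read 'd'  n0⇒n0
[19] read 'b'  n0⇒n3
[20] read 'c'  n3⇒n4  ** P4@[20:20]
[21] read 'd'  n4⇒n5  ** P1@[19:21]
[22] read 'c'  n5⇒n14 (fail-walked)  ** P4@[22:22]
[23] read 'c'  n14⇒n14 (fail-walked)  ** P4@[23:23]
[24] read 'a'  n14⇒n1 (fail-walked)
[25] read 'c'  n1⇒n2  ** P0@[24:25],P4@[25:25]
[26] read 'a'  n2⇒n1 (fail-walked)
[27] read 'b'  n1⇒n3 (fail-walked)
[28] read 'b'  n3⇒n3 (fail-walked)
[29] read 'c'  n3⇒n4  ** P4@[29:29]
[30] read 'd'  n4⇒n5  ** P1@[28:30]
[31] read 'b'  n5⇒n3 (fail-walked)
[32] read 'd'  n3⇒n11
[33] read 'b'  n11⇒n12
[34] read 'd'  n12⇒n13  ** P3@[31:34]
[35] read 'd'  n13⇒n0 (fail-walked)
[36] read 'a'  n0⇒n1
[37] read 'd'  n1⇒n0 (fail-walked)
[38] read 'd'  n0⇒n0
[39] read 'a'  n0⇒n1
[40] read 'b'  n1⇒n3 (fail-walked)
[41] read 'a'  n3⇒n6
[42] read 'c'  n6⇒n2 (fail-walked)  ** P0@[41:42],P4@[42:42]
[43] read 'b'  n2⇒n3 (fail-walked)
[44] read 'c'  n3⇒n4  ** P4@[44:44]
[45] read 'd'  n4⇒n5  ** P1@[43:45]
[46] read 'b'  n5⇒n3 (fail-walked)
[47] read 'a'  n3⇒n6
[48] read 'd'  n6⇒n7
[49] read 'c'  n7⇒n8  ** P4@[49:49]
[50] read 'd'  n8⇒n9
[51] read 'a'  n9⇒n10  ** P2@[46:51],P5@[49:51]
[52] read 'a'  n10⇒n1 (fail-walked)
[53] read 'c'  n1⇒n2  ** P0@[52:53],P4@[53:53]
[54] read 'a'  n2⇒n1 (fail-walked)
[55] read 'c'  n1⇒n2  ** P0@[54:55],P4@[55:55]
[56] read 'd'  n2⇒n15 (fail-walked)
[57] read 'c'  n15⇒n14 (fail-walked)  ** P4@[57:57]
[58] read 'a'  n14⇒n1 (fail-walked)
[59] read 'c'  n1⇒n2  ** P0@[58:59],P4@[59:59]
[60] read 'd'  n2⇒n15 (fail-walked)
[61] read 'a'  n15⇒n16  ** P5@[59:61]
[62] read 'd'  n16⇒n0 (fail-walked)
[63] read 'a'  n0⇒n1
[64] read 'c'  n1⇒n2  ** P0@[63:64],P4@[64:64]
[65] read 'b'  n2⇒n3 (fail-walked)
[66] read 'b'  n3⇒n3 (fail-walked)
[67] read 'd'  n3⇒n11
[68] read 'c'  n11⇒n14 (fail-walked)  ** P4@[68:68]

Matches: [[2,0],[2,4],[3,4],[7,3],[9,3],[14,4],[16,2],[16,5],[20,4],[21,1],[22,4],[23,4],[25,0],[25,4],[29,4],[30,1],[34,3],[42,0],[42,4],[44,4],[45,1],[49,4],[51,2],[51,5],[53,0],[53,4],[55,0],[55,4],[57,4],[59,0],[59,4],[61,5],[64,0],[64,4],[68,4]]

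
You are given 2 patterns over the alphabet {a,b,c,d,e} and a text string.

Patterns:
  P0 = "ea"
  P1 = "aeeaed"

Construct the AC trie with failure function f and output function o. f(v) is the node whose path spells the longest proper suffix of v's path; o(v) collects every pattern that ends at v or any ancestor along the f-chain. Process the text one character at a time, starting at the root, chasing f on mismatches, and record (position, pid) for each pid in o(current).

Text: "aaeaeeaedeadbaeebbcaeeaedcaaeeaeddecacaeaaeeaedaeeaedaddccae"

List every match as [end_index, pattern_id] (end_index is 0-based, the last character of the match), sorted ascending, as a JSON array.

Build automaton:
Trie (insert patterns):
  0='ε' goto a→3 e→1
  1='e' goto a→2
  2='ea' goto ·  ←P0
  3='a' goto e→4
  4='ae' goto e→5
  5='aee' goto a→6
  6='aeea' goto e→7
  7='aeeae' goto d→8
  8='aeeaed' goto ·  ←P1

Failure links (BFS by depth):
  fail(1) 'e': from fail(0)=0 chase 'e': 0 ⇒ 0;  out=∅∪out(0)=∅
  fail(3) 'a': from fail(0)=0 chase 'a': 0 ⇒ 0;  out=∅∪out(0)=∅
  fail(2) 'ea': from fail(1)=0 chase 'a': 0 ⇒ 3;  out={0}∪out(3)={0}
  fail(4) 'ae': from fail(3)=0 chase 'e': 0 ⇒ 1;  out=∅∪out(1)=∅
  fail(5) 'aee': from fail(4)=1 chase 'e': 1→0 ⇒ 1;  out=∅∪out(1)=∅
  fail(6) 'aeea': from fail(5)=1 chase 'a': 1 ⇒ 2;  out=∅∪out(2)={0}
  fail(7) 'aeeae': from fail(6)=2 chase 'e': 2→3 ⇒ 4;  out=∅∪out(4)=∅
  fail(8) 'aeeaed': from fail(7)=4 chase 'd': 4→1→0 ⇒ 0;  out={1}∪out(0)={1}

Scan:
i=0 'a': node 0→3
i=1 'a': node 3→3 (via fail)
i=2 'e': node 3→4
i=3 'a': node 4→2 (via fail)  emit P0@[2:3]
i=4 'e': node 2→4 (via fail)
i=5 'e': node 4→5
i=6 'a': node 5→6  emit P0@[5:6]
i=7 'e': node 6→7
i=8 'd': node 7→8  emit P1@[3:8]
i=9 'e': node 8→1 (via fail)
i=10 'a': node 1→2  emit P0@[9:10]
i=11 'd': node 2→0 (via fail)
i=12 'b': node 0→0
i=13 'a': node 0→3
i=14 'e': node 3→4
i=15 'e': node 4→5
i=16 'b': node 5→0 (via fail)
i=17 'b': node 0→0
i=18 'c': node 0→0
i=19 'a': node 0→3
i=20 'e': node 3→4
i=21 'e': node 4→5
i=22 'a': node 5→6  emit P0@[21:22]
i=23 'e': node 6→7
i=24 'd': node 7→8  emit P1@[19:24]
i=25 'c': node 8→0 (via fail)
i=26 'a': node 0→3
i=27 'a': node 3→3 (via fail)
i=28 'e': node 3→4
i=29 'e': node 4→5
i=30 'a': node 5→6  emit P0@[29:30]
i=31 'e': node 6→7
i=32 'd': node 7→8  emit P1@[27:32]
i=33 'd': node 8→0 (via fail)
i=34 'e': node 0→1
i=35 'c': node 1→0 (via fail)
i=36 'a': node 0→3
i=37 'c': node 3→0 (via fail)
i=38 'a': node 0→3
i=39 'e': node 3→4
i=40 'a': node 4→2 (via fail)  emit P0@[39:40]
i=41 'a': node 2→3 (via fail)
i=42 'e': node 3→4
i=43 'e': node 4→5
i=44 'a': node 5→6  emit P0@[43:44]
i=45 'e': node 6→7
i=46 'd': node 7→8  emit P1@[41:46]
i=47 'a': node 8→3 (via fail)
i=48 'e': node 3→4
i=49 'e': node 4→5
i=50 'a': node 5→6  emit P0@[49:50]
i=51 'e': node 6→7
i=52 'd': node 7→8  emit P1@[47:52]
i=53 'a': node 8→3 (via fail)
i=54 'd': node 3→0 (via fail)
i=55 'd': node 0→0
i=56 'c': node 0→0
i=57 'c': node 0→0
i=58 'a': node 0→3
i=59 'e': node 3→4

Result: [[3,0],[6,0],[8,1],[10,0],[22,0],[24,1],[30,0],[32,1],[40,0],[44,0],[46,1],[50,0],[52,1]]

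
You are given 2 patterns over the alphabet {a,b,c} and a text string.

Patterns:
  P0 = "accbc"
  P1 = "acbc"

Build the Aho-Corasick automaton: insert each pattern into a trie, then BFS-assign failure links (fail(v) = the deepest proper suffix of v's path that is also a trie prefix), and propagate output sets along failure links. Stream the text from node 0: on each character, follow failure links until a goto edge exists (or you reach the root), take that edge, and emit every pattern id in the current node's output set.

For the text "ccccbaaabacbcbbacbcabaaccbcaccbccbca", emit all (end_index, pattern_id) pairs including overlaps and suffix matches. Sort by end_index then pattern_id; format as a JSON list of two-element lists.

Build automaton:
Trie nodes:
  n0 'ε': a→1
  n1 'a': c→2
  n2 'ac': b→6 c→3
  n3 'acc': b→4
  n4 'accb': c→5
  n5 'accbc': ·  [P0 ends]
  n6 'acb': c→7
  n7 'acbc': ·  [P1 ends]

BFS fail/out derivation:
  fail(1) 'a': from fail(0)=0 chase 'a': 0 ⇒ 0;  out=∅∪out(0)=∅
  fail(2) 'ac': from fail(1)=0 chase 'c': 0 ⇒ 0;  out=∅∪out(0)=∅
  fail(3) 'acc': from fail(2)=0 chase 'c': 0 ⇒ 0;  out=∅∪out(0)=∅
  fail(6) 'acb': from fail(2)=0 chase 'b': 0 ⇒ 0;  out=∅∪out(0)=∅
  fail(4) 'accb': from fail(3)=0 chase 'b': 0 ⇒ 0;  out=∅∪out(0)=∅
  fail(7) 'acbc': from fail(6)=0 chase 'c': 0 ⇒ 0;  out={1}∪out(0)={1}
  fail(5) 'accbc': from fail(4)=0 chase 'c': 0 ⇒ 0;  out={0}∪out(0)={0}

Scan:
pos 0 'c': at 0
pos 1 'c': at 0
pos 2 'c': at 0
pos 3 'c': at 0
pos 4 'b': at 0
pos 5 'a': at 1
pos 6 'a': at 1 (fail-walked)
pos 7 'a': at 1 (fail-walked)
pos 8 'b': at 0 (fail-walked)
pos 9 'a': at 1
pos 10 'c': at 2
pos 11 'b': at 6
pos 12 'c': at 7  emit P1@[9:12]
pos 13 'b': at 0 (fail-walked)
pos 14 'b': at 0
pos 15 'a': at 1
pos 16 'c': at 2
pos 17 'b': at 6
pos 18 'c': at 7  emit P1@[15:18]
pos 19 'a': at 1 (fail-walked)
pos 20 'b': at 0 (fail-walked)
pos 21 'a': at 1
pos 22 'a': at 1 (fail-walked)
pos 23 'c': at 2
pos 24 'c': at 3
pos 25 'b': at 4
pos 26 'c': at 5  emit P0@[22:26]
pos 27 'a': at 1 (fail-walked)
pos 28 'c': at 2
pos 29 'c': at 3
pos 30 'b': at 4
pos 31 'c': at 5  emit P0@[27:31]
pos 32 'c': at 0 (fail-walked)
pos 33 'b': at 0
pos 34 'c': at 0
pos 35 'a': at 1

All matches (sorted): [[12,1],[18,1],[26,0],[31,0]]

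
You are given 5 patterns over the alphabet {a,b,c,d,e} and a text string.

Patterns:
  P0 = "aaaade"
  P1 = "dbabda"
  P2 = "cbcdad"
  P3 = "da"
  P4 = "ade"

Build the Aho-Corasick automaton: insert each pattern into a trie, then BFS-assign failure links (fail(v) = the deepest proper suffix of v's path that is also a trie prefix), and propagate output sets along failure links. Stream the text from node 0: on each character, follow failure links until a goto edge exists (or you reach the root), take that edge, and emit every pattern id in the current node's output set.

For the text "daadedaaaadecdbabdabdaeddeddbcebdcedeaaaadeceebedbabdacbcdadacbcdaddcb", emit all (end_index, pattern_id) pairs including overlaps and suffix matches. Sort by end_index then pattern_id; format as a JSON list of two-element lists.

Construct AC machine:
Trie (insert patterns):
  n0 'ε': a→1 c→13 d→7
  n1 'a': a→2 d→20
  n2 'aa': a→3
  n3 'aaa': a→4
  n4 'aaaa': d→5
  n5 'aaaad': e→6
  n6 'aaaade': ·  [P0 ends]
  n7 'd': a→19 b→8
  n8 'db': a→9
  n9 'dba': b→10
  n10 'dbab': d→11
  n11 'dbabd': a→12
  n12 'dbabda': ·  [P1 ends]
  n13 'c': b→14
  n14 'cb': c→15
  n15 'cbc': d→16
  n16 'cbcd': a→17
  n17 'cbcda': d→18
  n18 'cbcdad': ·  [P2 ends]
  n19 'da': ·  [P3 ends]
  n20 'ad': e→21
  n21 'ade': ·  [P4 ends]

BFS fail/out derivation:
  fail(1) 'a': from fail(0)=0 chase 'a': 0 ⇒ 0;  out=∅∪out(0)=∅
  fail(7) 'd': from fail(0)=0 chase 'd': 0 ⇒ 0;  out=∅∪out(0)=∅
  fail(13) 'c': from fail(0)=0 chase 'c': 0 ⇒ 0;  out=∅∪out(0)=∅
  fail(2) 'aa': from fail(1)=0 chase 'a': 0 ⇒ 1;  out=∅∪out(1)=∅
  fail(8) 'db': from fail(7)=0 chase 'b': 0 ⇒ 0;  out=∅∪out(0)=∅
  fail(14) 'cb': from fail(13)=0 chase 'b': 0 ⇒ 0;  out=∅∪out(0)=∅
  fail(19) 'da': from fail(7)=0 chase 'a': 0 ⇒ 1;  out={3}∪out(1)={3}
  fail(20) 'ad': from fail(1)=0 chase 'd': 0 ⇒ 7;  out=∅∪out(7)=∅
  fail(3) 'aaa': from fail(2)=1 chase 'a': 1 ⇒ 2;  out=∅∪out(2)=∅
  fail(9) 'dba': from fail(8)=0 chase 'a': 0 ⇒ 1;  out=∅∪out(1)=∅
  fail(15) 'cbc': from fail(14)=0 chase 'c': 0 ⇒ 13;  out=∅∪out(13)=∅
  fail(21) 'ade': from fail(20)=7 chase 'e': 7→0 ⇒ 0;  out={4}∪out(0)={4}
  fail(4) 'aaaa': from fail(3)=2 chase 'a': 2 ⇒ 3;  out=∅∪out(3)=∅
  fail(10) 'dbab': from fail(9)=1 chase 'b': 1→0 ⇒ 0;  out=∅∪out(0)=∅
  fail(16) 'cbcd': from fail(15)=13 chase 'd': 13→0 ⇒ 7;  out=∅∪out(7)=∅
  fail(5) 'aaaad': from fail(4)=3 chase 'd': 3→2→1 ⇒ 20;  out=∅∪out(20)=∅
  fail(11) 'dbabd': from fail(10)=0 chase 'd': 0 ⇒ 7;  out=∅∪out(7)=∅
  fail(17) 'cbcda': from fail(16)=7 chase 'a': 7 ⇒ 19;  out=∅∪out(19)={3}
  fail(6) 'aaaade': from fail(5)=20 chase 'e': 20 ⇒ 21;  out={0}∪out(21)={0,4}
  fail(12) 'dbabda': from fail(11)=7 chase 'a': 7 ⇒ 19;  out={1}∪out(19)={1,3}
  fail(18) 'cbcdad': from fail(17)=19 chase 'd': 19→1 ⇒ 20;  out={2}∪out(20)={2}

Text stream:
pos 0 'd': at 7
pos 1 'a': at 19  ** P3@[0:1]
pos 2 'a': at 2 (via fail)
pos 3 'd': at 20 (via fail)
pos 4 'e': at 21  ** P4@[2:4]
pos 5 'd': at 7 (via fail)
pos 6 'a': at 19  ** P3@[5:6]
pos 7 'a': at 2 (via fail)
pos 8 'a': at 3
pos 9 'a': at 4
pos 10 'd': at 5
pos 11 'e': at 6  ** P0@[6:11],P4@[9:11]
pos 12 'c': at 13 (via fail)
pos 13 'd': at 7 (via fail)
pos 14 'b': at 8
pos 15 'a': at 9
pos 16 'b': at 10
pos 17 'd': at 11
pos 18 'a': at 12  ** P1@[13:18],P3@[17:18]
pos 19 'b': at 0 (via fail)
pos 20 'd': at 7
pos 21 'a': at 19  ** P3@[20:21]
pos 22 'e': at 0 (via fail)
pos 23 'd': at 7
pos 24 'd': at 7 (via fail)
pos 25 'e': at 0 (via fail)
pos 26 'd': at 7
pos 27 'd': at 7 (via fail)
pos 28 'b': at 8
pos 29 'c': at 13 (via fail)
pos 30 'e': at 0 (via fail)
pos 31 'b': at 0
pos 32 'd': at 7
pos 33 'c': at 13 (via fail)
pos 34 'e': at 0 (via fail)
pos 35 'd': at 7
pos 36 'e': at 0 (via fail)
pos 37 'a': at 1
pos 38 'a': at 2
pos 39 'a': at 3
pos 40 'a': at 4
pos 41 'd': at 5
pos 42 'e': at 6  ** P0@[37:42],P4@[40:42]
pos 43 'c': at 13 (via fail)
pos 44 'e': at 0 (via fail)
pos 45 'e': at 0
pos 46 'b': at 0
pos 47 'e': at 0
pos 48 'd': at 7
pos 49 'b': at 8
pos 50 'a': at 9
pos 51 'b': at 10
pos 52 'd': at 11
pos 53 'a': at 12  ** P1@[48:53],P3@[52:53]
pos 54 'c': at 13 (via fail)
pos 55 'b': at 14
pos 56 'c': at 15
pos 57 'd': at 16
pos 58 'a': at 17  ** P3@[57:58]
pos 59 'd': at 18  ** P2@[54:59]
pos 60 'a': at 19 (via fail)  ** P3@[59:60]
pos 61 'c': at 13 (via fail)
pos 62 'b': at 14
pos 63 'c': at 15
pos 64 'd': at 16
pos 65 'a': at 17  ** P3@[64:65]
pos 66 'd': at 18  ** P2@[61:66]
pos 67 'd': at 7 (via fail)
pos 68 'c': at 13 (via fail)
pos 69 'b': at 14

All matches (sorted): [[1,3],[4,4],[6,3],[11,0],[11,4],[18,1],[18,3],[21,3],[42,0],[42,4],[53,1],[53,3],[58,3],[59,2],[60,3],[65,3],[66,2]]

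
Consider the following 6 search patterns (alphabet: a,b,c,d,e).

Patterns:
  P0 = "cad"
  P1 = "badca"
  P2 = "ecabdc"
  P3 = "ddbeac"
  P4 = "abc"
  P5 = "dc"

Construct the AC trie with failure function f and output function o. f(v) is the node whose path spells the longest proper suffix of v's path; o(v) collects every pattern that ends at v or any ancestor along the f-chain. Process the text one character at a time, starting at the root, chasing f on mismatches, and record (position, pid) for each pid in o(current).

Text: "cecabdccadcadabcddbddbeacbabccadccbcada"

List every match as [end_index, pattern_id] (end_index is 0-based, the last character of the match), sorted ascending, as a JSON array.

Build:
Trie (insert patterns):
  0='ε' goto a→21 b→4 c→1 d→15 e→9
  1='c' goto a→2
  2='ca' goto d→3
  3='cad' goto ·  ←P0
  4='b' goto a→5
  5='ba' goto d→6
  6='bad' goto c→7
  7='badc' goto a→8
  8='badca' goto ·  ←P1
  9='e' goto c→10
  10='ec' goto a→11
  11='eca' goto b→12
  12='ecab' goto d→13
  13='ecabd' goto c→14
  14='ecabdc' goto ·  ←P2
  15='d' goto c→24 d→16
  16='dd' goto b→17
  17='ddb' goto e→18
  18='ddbe' goto a→19
  19='ddbea' goto c→20
  20='ddbeac' goto ·  ←P3
  21='a' goto b→22
  22='ab' goto c→23
  23='abc' goto ·  ←P4
  24='dc' goto ·  ←P5

Failure links (BFS by depth):
  fail(1) 'c': from fail(0)=0 chase 'c': 0 ⇒ 0;  out=∅∪out(0)=∅
  fail(4) 'b': from fail(0)=0 chase 'b': 0 ⇒ 0;  out=∅∪out(0)=∅
  fail(9) 'e': from fail(0)=0 chase 'e': 0 ⇒ 0;  out=∅∪out(0)=∅
  fail(15) 'd': from fail(0)=0 chase 'd': 0 ⇒ 0;  out=∅∪out(0)=∅
  fail(21) 'a': from fail(0)=0 chase 'a': 0 ⇒ 0;  out=∅∪out(0)=∅
  fail(2) 'ca': from fail(1)=0 chase 'a': 0 ⇒ 21;  out=∅∪out(21)=∅
  fail(5) 'ba': from fail(4)=0 chase 'a': 0 ⇒ 21;  out=∅∪out(21)=∅
  fail(10) 'ec': from fail(9)=0 chase 'c': 0 ⇒ 1;  out=∅∪out(1)=∅
  fail(16) 'dd': from fail(15)=0 chase 'd': 0 ⇒ 15;  out=∅∪out(15)=∅
  fail(22) 'ab': from fail(21)=0 chase 'b': 0 ⇒ 4;  out=∅∪out(4)=∅
  fail(24) 'dc': from fail(15)=0 chase 'c': 0 ⇒ 1;  out={5}∪out(1)={5}
  fail(3) 'cad': from fail(2)=21 chase 'd': 21→0 ⇒ 15;  out={0}∪out(15)={0}
  fail(6) 'bad': from fail(5)=21 chase 'd': 21→0 ⇒ 15;  out=∅∪out(15)=∅
  fail(11) 'eca': from fail(10)=1 chase 'a': 1 ⇒ 2;  out=∅∪out(2)=∅
  fail(17) 'ddb': from fail(16)=15 chase 'b': 15→0 ⇒ 4;  out=∅∪out(4)=∅
  fail(23) 'abc': from fail(22)=4 chase 'c': 4→0 ⇒ 1;  out={4}∪out(1)={4}
  fail(7) 'badc': from fail(6)=15 chase 'c': 15 ⇒ 24;  out=∅∪out(24)={5}
  fail(12) 'ecab': from fail(11)=2 chase 'b': 2→21 ⇒ 22;  out=∅∪out(22)=∅
  fail(18) 'ddbe': from fail(17)=4 chase 'e': 4→0 ⇒ 9;  out=∅∪out(9)=∅
  fail(8) 'badca': from fail(7)=24 chase 'a': 24→1 ⇒ 2;  out={1}∪out(2)={1}
  fail(13) 'ecabd': from fail(12)=22 chase 'd': 22→4→0 ⇒ 15;  out=∅∪out(15)=∅
  fail(19) 'ddbea': from fail(18)=9 chase 'a': 9→0 ⇒ 21;  out=∅∪out(21)=∅
  fail(14) 'ecabdc': from fail(13)=15 chase 'c': 15 ⇒ 24;  out={2}∪out(24)={2,5}
  fail(20) 'ddbeac': from fail(19)=21 chase 'c': 21→0 ⇒ 1;  out={3}∪out(1)={3}

Scan:
[0] read 'c'  n0⇒n1
[1] read 'e'  n1⇒n9 (via fail)
[2] read 'c'  n9⇒n10
[3] read 'a'  n10⇒n11
[4] read 'b'  n11⇒n12
[5] read 'd'  n12⇒n13
[6] read 'c'  n13⇒n14  emit P2@[1:6],P5@[5:6]
[7] read 'c'  n14⇒n1 (via fail)
[8] read 'a'  n1⇒n2
[9] read 'd'  n2⇒n3  emit P0@[7:9]
[10] read 'c'  n3⇒n24 (via fail)  emit P5@[9:10]
[11] read 'a'  n24⇒n2 (via fail)
[12] read 'd'  n2⇒n3  emit P0@[10:12]
[13] read 'a'  n3⇒n21 (via fail)
[14] read 'b'  n21⇒n22
[15] read 'c'  n22⇒n23  emit P4@[13:15]
[16] read 'd'  n23⇒n15 (via fail)
[17] read 'd'  n15⇒n16
[18] read 'b'  n16⇒n17
[19] read 'd'  n17⇒n15 (via fail)
[20] read 'd'  n15⇒n16
[21] read 'b'  n16⇒n17
[22] read 'e'  n17⇒n18
[23] read 'a'  n18⇒n19
[24] read 'c'  n19⇒n20  emit P3@[19:24]
[25] read 'b'  n20⇒n4 (via fail)
[26] read 'a'  n4⇒n5
[27] read 'b'  n5⇒n22 (via fail)
[28] read 'c'  n22⇒n23  emit P4@[26:28]
[29] read 'c'  n23⇒n1 (via fail)
[30] read 'a'  n1⇒n2
[31] read 'd'  n2⇒n3  emit P0@[29:31]
[32] read 'c'  n3⇒n24 (via fail)  emit P5@[31:32]
[33] read 'c'  n24⇒n1 (via fail)
[34] read 'b'  n1⇒n4 (via fail)
[35] read 'c'  n4⇒n1 (via fail)
[36] read 'a'  n1⇒n2
[37] read 'd'  n2⇒n3  emit P0@[35:37]
[38] read 'a'  n3⇒n21 (via fail)

Result: [[6,2],[6,5],[9,0],[10,5],[12,0],[15,4],[24,3],[28,4],[31,0],[32,5],[37,0]]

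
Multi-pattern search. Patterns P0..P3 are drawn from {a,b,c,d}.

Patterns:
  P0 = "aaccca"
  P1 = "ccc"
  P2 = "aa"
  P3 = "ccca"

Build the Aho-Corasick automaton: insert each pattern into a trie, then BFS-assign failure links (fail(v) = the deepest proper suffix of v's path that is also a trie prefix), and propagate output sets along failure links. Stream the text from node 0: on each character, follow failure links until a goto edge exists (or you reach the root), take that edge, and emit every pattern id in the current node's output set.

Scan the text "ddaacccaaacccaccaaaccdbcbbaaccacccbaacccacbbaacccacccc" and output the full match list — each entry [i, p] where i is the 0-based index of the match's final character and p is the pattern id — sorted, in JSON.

Construct AC machine:
Trie (insert patterns):
  0='ε' goto a→1 c→7
  1='a' goto a→2
  2='aa' goto c→3  ←P2
  3='aac' goto c→4
  4='aacc' goto c→5
  5='aaccc' goto a→6
  6='aaccca' goto ·  ←P0
  7='c' goto c→8
  8='cc' goto c→9
  9='ccc' goto a→10  ←P1
  10='ccca' goto ·  ←P3

Failure links (BFS by depth):
  n1('a'): parent n0 fail=0; on 'a' 0 → fail=0;  out ∅∪∅=∅
  n7('c'): parent n0 fail=0; on 'c' 0 → fail=0;  out ∅∪∅=∅
  n2('aa'): parent n1 fail=0; on 'a' 0 → fail=1;  out {2}∪∅={2}
  n8('cc'): parent n7 fail=0; on 'c' 0 → fail=7;  out ∅∪∅=∅
  n3('aac'): parent n2 fail=1; on 'c' 1→0 → fail=7;  out ∅∪∅=∅
  n9('ccc'): parent n8 fail=7; on 'c' 7 → fail=8;  out {1}∪∅={1}
  n4('aacc'): parent n3 fail=7; on 'c' 7 → fail=8;  out ∅∪∅=∅
  n10('ccca'): parent n9 fail=8; on 'a' 8→7→0 → fail=1;  out {3}∪∅={3}
  n5('aaccc'): parent n4 fail=8; on 'c' 8 → fail=9;  out ∅∪{1}={1}
  n6('aaccca'): parent n5 fail=9; on 'a' 9 → fail=10;  out {0}∪{3}={0,3}

Text stream:
[0] read 'd'  n0⇒n0
[1] read 'd'  n0⇒n0
[2] read 'a'  n0⇒n1
[3] read 'a'  n1⇒n2  ** P2@[2:3]
[4] read 'c'  n2⇒n3
[5] read 'c'  n3⇒n4
[6] read 'c'  n4⇒n5  ** P1@[4:6]
[7] read 'a'  n5⇒n6  ** P0@[2:7],P3@[4:7]
[8] read 'a'  n6⇒n2 ·f  ** P2@[7:8]
[9] read 'a'  n2⇒n2 ·f  ** P2@[8:9]
[10] read 'c'  n2⇒n3
[11] read 'c'  n3⇒n4
[12] read 'c'  n4⇒n5  ** P1@[10:12]
[13] read 'a'  n5⇒n6  ** P0@[8:13],P3@[10:13]
[14] read 'c'  n6⇒n7 ·f
[15] read 'c'  n7⇒n8
[16] read 'a'  n8⇒n1 ·f
[17] read 'a'  n1⇒n2  ** P2@[16:17]
[18] read 'a'  n2⇒n2 ·f  ** P2@[17:18]
[19] read 'c'  n2⇒n3
[20] read 'c'  n3⇒n4
[21] read 'd'  n4⇒n0 ·f
[22] read 'b'  n0⇒n0
[23] read 'c'  n0⇒n7
[24] read 'b'  n7⇒n0 ·f
[25] read 'b'  n0⇒n0
[26] read 'a'  n0⇒n1
[27] read 'a'  n1⇒n2  ** P2@[26:27]
[28] read 'c'  n2⇒n3
[29] read 'c'  n3⇒n4
[30] read 'a'  n4⇒n1 ·f
[31] read 'c'  n1⇒n7 ·f
[32] read 'c'  n7⇒n8
[33] read 'c'  n8⇒n9  ** P1@[31:33]
[34] read 'b'  n9⇒n0 ·f
[35] read 'a'  n0⇒n1
[36] read 'a'  n1⇒n2  ** P2@[35:36]
[37] read 'c'  n2⇒n3
[38] read 'c'  n3⇒n4
[39] read 'c'  n4⇒n5  ** P1@[37:39]
[40] read 'a'  n5⇒n6  ** P0@[35:40],P3@[37:40]
[41] read 'c'  n6⇒n7 ·f
[42] read 'b'  n7⇒n0 ·f
[43] read 'b'  n0⇒n0
[44] read 'a'  n0⇒n1
[45] read 'a'  n1⇒n2  ** P2@[44:45]
[46] read 'c'  n2⇒n3
[47] read 'c'  n3⇒n4
[48] read 'c'  n4⇒n5  ** P1@[46:48]
[49] read 'a'  n5⇒n6  ** P0@[44:49],P3@[46:49]
[50] read 'c'  n6⇒n7 ·f
[51] read 'c'  n7⇒n8
[52] read 'c'  n8⇒n9  ** P1@[50:52]
[53] read 'c'  n9⇒n9 ·f  ** P1@[51:53]

Matches: [[3,2],[6,1],[7,0],[7,3],[8,2],[9,2],[12,1],[13,0],[13,3],[17,2],[18,2],[27,2],[33,1],[36,2],[39,1],[40,0],[40,3],[45,2],[48,1],[49,0],[49,3],[52,1],[53,1]]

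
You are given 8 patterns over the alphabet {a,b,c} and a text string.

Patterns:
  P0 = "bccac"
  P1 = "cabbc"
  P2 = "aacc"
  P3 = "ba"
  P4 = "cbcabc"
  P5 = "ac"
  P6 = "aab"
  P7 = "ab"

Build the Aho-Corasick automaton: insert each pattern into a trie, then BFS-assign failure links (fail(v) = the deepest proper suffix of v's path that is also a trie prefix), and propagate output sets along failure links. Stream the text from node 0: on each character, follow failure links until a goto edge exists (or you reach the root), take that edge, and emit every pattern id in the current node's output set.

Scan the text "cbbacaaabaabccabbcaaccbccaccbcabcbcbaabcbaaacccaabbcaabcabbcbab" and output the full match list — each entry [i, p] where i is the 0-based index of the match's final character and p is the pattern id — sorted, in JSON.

Build automaton:
Trie (insert patterns):
  0='ε' goto a→11 b→1 c→6
  1='b' goto a→15 c→2
  2='bc' goto c→3
  3='bcc' goto a→4
  4='bcca' goto c→5
  5='bccac' goto ·  [P0 ends]
  6='c' goto a→7 b→16
  7='ca' goto b→8
  8='cab' goto b→9
  9='cabb' goto c→10
  10='cabbc' goto ·  [P1 ends]
  11='a' goto a→12 b→23 c→21
  12='aa' goto b→22 c→13
  13='aac' goto c→14
  14='aacc' goto ·  [P2 ends]
  15='ba' goto ·  [P3 ends]
  16='cb' goto c→17
  17='cbc' goto a→18
  18='cbca' goto b→19
  19='cbcab' goto c→20
  20='cbcabc' goto ·  [P4 ends]
  21='ac' goto ·  [P5 ends]
  22='aab' goto ·  [P6 ends]
  23='ab' goto ·  [P7 ends]

BFS fail/out derivation:
  n1('b'): parent n0 fail=0; on 'b' 0 → fail=0;  out ∅∪∅=∅
  n6('c'): parent n0 fail=0; on 'c' 0 → fail=0;  out ∅∪∅=∅
  n11('a'): parent n0 fail=0; on 'a' 0 → fail=0;  out ∅∪∅=∅
  n2('bc'): parent n1 fail=0; on 'c' 0 → fail=6;  out ∅∪∅=∅
  n7('ca'): parent n6 fail=0; on 'a' 0 → fail=11;  out ∅∪∅=∅
  n12('aa'): parent n11 fail=0; on 'a' 0 → fail=11;  out ∅∪∅=∅
  n15('ba'): parent n1 fail=0; on 'a' 0 → fail=11;  out {3}∪∅={3}
  n16('cb'): parent n6 fail=0; on 'b' 0 → fail=1;  out ∅∪∅=∅
  n21('ac'): parent n11 fail=0; on 'c' 0 → fail=6;  out {5}∪∅={5}
  n23('ab'): parent n11 fail=0; on 'b' 0 → fail=1;  out {7}∪∅={7}
  n3('bcc'): parent n2 fail=6; on 'c' 6→0 → fail=6;  out ∅∪∅=∅
  n8('cab'): parent n7 fail=11; on 'b' 11 → fail=23;  out ∅∪{7}={7}
  n13('aac'): parent n12 fail=11; on 'c' 11 → fail=21;  out ∅∪{5}={5}
  n17('cbc'): parent n16 fail=1; on 'c' 1 → fail=2;  out ∅∪∅=∅
  n22('aab'): parent n12 fail=11; on 'b' 11 → fail=23;  out {6}∪{7}={6,7}
  n4('bcca'): parent n3 fail=6; on 'a' 6 → fail=7;  out ∅∪∅=∅
  n9('cabb'): parent n8 fail=23; on 'b' 23→1→0 → fail=1;  out ∅∪∅=∅
  n14('aacc'): parent n13 fail=21; on 'c' 21→6→0 → fail=6;  out {2}∪∅={2}
  n18('cbca'): parent n17 fail=2; on 'a' 2→6 → fail=7;  out ∅∪∅=∅
  n5('bccac'): parent n4 fail=7; on 'c' 7→11 → fail=21;  out {0}∪{5}={0,5}
  n10('cabbc'): parent n9 fail=1; on 'c' 1 → fail=2;  out {1}∪∅={1}
  n19('cbcab'): parent n18 fail=7; on 'b' 7 → fail=8;  out ∅∪{7}={7}
  n20('cbcabc'): parent n19 fail=8; on 'c' 8→23→1 → fail=2;  out {4}∪∅={4}

Run:
pos 0 'c': at 6
pos 1 'b': at 16
pos 2 'b': at 1 (fail-walked)
pos 3 'a': at 15  → match P3@[2:3]
pos 4 'c': at 21 (fail-walked)  → match P5@[3:4]
pos 5 'a': at 7 (fail-walked)
pos 6 'a': at 12 (fail-walked)
pos 7 'a': at 12 (fail-walked)
pos 8 'b': at 22  → match P6@[6:8],P7@[7:8]
pos 9 'a': at 15 (fail-walked)  → match P3@[8:9]
pos 10 'a': at 12 (fail-walked)
pos 11 'b': at 22  → match P6@[9:11],P7@[10:11]
pos 12 'c': at 2 (fail-walked)
pos 13 'c': at 3
pos 14 'a': at 4
pos 15 'b': at 8 (fail-walked)  → match P7@[14:15]
pos 16 'b': at 9
pos 17 'c': at 10  → match P1@[13:17]
pos 18 'a': at 7 (fail-walked)
pos 19 'a': at 12 (fail-walked)
pos 20 'c': at 13  → match P5@[19:20]
pos 21 'c': at 14  → match P2@[18:21]
pos 22 'b': at 16 (fail-walked)
pos 23 'c': at 17
pos 24 'c': at 3 (fail-walked)
pos 25 'a': at 4
pos 26 'c': at 5  → match P0@[22:26],P5@[25:26]
pos 27 'c': at 6 (fail-walked)
pos 28 'b': at 16
pos 29 'c': at 17
pos 30 'a': at 18
pos 31 'b': at 19  → match P7@[30:31]
pos 32 'c': at 20  → match P4@[27:32]
pos 33 'b': at 16 (fail-walked)
pos 34 'c': at 17
pos 35 'b': at 16 (fail-walked)
pos 36 'a': at 15 (fail-walked)  → match P3@[35:36]
pos 37 'a': at 12 (fail-walked)
pos 38 'b': at 22  → match P6@[36:38],P7@[37:38]
pos 39 'c': at 2 (fail-walked)
pos 40 'b': at 16 (fail-walked)
pos 41 'a': at 15 (fail-walked)  → match P3@[40:41]
pos 42 'a': at 12 (fail-walked)
pos 43 'a': at 12 (fail-walked)
pos 44 'c': at 13  → match P5@[43:44]
pos 45 'c': at 14  → match P2@[42:45]
pos 46 'c': at 6 (fail-walked)
pos 47 'a': at 7
pos 48 'a': at 12 (fail-walked)
pos 49 'b': at 22  → match P6@[47:49],P7@[48:49]
pos 50 'b': at 1 (fail-walked)
pos 51 'c': at 2
pos 52 'a': at 7 (fail-walked)
pos 53 'a': at 12 (fail-walked)
pos 54 'b': at 22  → match P6@[52:54],P7@[53:54]
pos 55 'c': at 2 (fail-walked)
pos 56 'a': at 7 (fail-walked)
pos 57 'b': at 8  → match P7@[56:57]
pos 58 'b': at 9
pos 59 'c': at 10  → match P1@[55:59]
pos 60 'b': at 16 (fail-walked)
pos 61 'a': at 15 (fail-walked)  → match P3@[60:61]
pos 62 'b': at 23 (fail-walked)  → match P7@[61:62]

Result: [[3,3],[4,5],[8,6],[8,7],[9,3],[11,6],[11,7],[15,7],[17,1],[20,5],[21,2],[26,0],[26,5],[31,7],[32,4],[36,3],[38,6],[38,7],[41,3],[44,5],[45,2],[49,6],[49,7],[54,6],[54,7],[57,7],[59,1],[61,3],[62,7]]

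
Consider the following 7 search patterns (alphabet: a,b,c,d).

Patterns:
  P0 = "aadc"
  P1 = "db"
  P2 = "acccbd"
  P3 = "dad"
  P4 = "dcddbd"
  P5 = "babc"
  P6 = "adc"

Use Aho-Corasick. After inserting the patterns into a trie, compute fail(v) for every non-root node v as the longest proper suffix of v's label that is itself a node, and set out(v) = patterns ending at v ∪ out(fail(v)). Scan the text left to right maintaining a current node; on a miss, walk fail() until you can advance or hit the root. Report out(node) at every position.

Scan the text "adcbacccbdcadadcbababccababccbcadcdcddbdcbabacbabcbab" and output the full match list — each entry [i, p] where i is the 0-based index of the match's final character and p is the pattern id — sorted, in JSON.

Build:
Trie nodes:
  n0 'ε': a→1 b→19 d→5
  n1 'a': a→2 c→7 d→23
  n2 'aa': d→3
  n3 'aad': c→4
  n4 'aadc': ·  ←P0
  n5 'd': a→12 b→6 c→14
  n6 'db': ·  ←P1
  n7 'ac': c→8
  n8 'acc': c→9
  n9 'accc': b→10
  n10 'acccb': d→11
  n11 'acccbd': ·  ←P2
  n12 'da': d→13
  n13 'dad': ·  ←P3
  n14 'dc': d→15
  n15 'dcd': d→16
  n16 'dcdd': b→17
  n17 'dcddb': d→18
  n18 'dcddbd': ·  ←P4
  n19 'b': a→20
  n20 'ba': b→21
  n21 'bab': c→22
  n22 'babc': ·  ←P5
  n23 'ad': c→24
  n24 'adc': ·  ←P6

Failure links (BFS by depth):
  fail(1) 'a': from fail(0)=0 chase 'a': 0 ⇒ 0;  out=∅∪out(0)=∅
  fail(5) 'd': from fail(0)=0 chase 'd': 0 ⇒ 0;  out=∅∪out(0)=∅
  fail(19) 'b': from fail(0)=0 chase 'b': 0 ⇒ 0;  out=∅∪out(0)=∅
  fail(2) 'aa': from fail(1)=0 chase 'a': 0 ⇒ 1;  out=∅∪out(1)=∅
  fail(6) 'db': from fail(5)=0 chase 'b': 0 ⇒ 19;  out={1}∪out(19)={1}
  fail(7) 'ac': from fail(1)=0 chase 'c': 0 ⇒ 0;  out=∅∪out(0)=∅
  fail(12) 'da': from fail(5)=0 chase 'a': 0 ⇒ 1;  out=∅∪out(1)=∅
  fail(14) 'dc': from fail(5)=0 chase 'c': 0 ⇒ 0;  out=∅∪out(0)=∅
  fail(20) 'ba': from fail(19)=0 chase 'a': 0 ⇒ 1;  out=∅∪out(1)=∅
  fail(23) 'ad': from fail(1)=0 chase 'd': 0 ⇒ 5;  out=∅∪out(5)=∅
  fail(3) 'aad': from fail(2)=1 chase 'd': 1 ⇒ 23;  out=∅∪out(23)=∅
  fail(8) 'acc': from fail(7)=0 chase 'c': 0 ⇒ 0;  out=∅∪out(0)=∅
  fail(13) 'dad': from fail(12)=1 chase 'd': 1 ⇒ 23;  out={3}∪out(23)={3}
  fail(15) 'dcd': from fail(14)=0 chase 'd': 0 ⇒ 5;  out=∅∪out(5)=∅
  fail(21) 'bab': from fail(20)=1 chase 'b': 1→0 ⇒ 19;  out=∅∪out(19)=∅
  fail(24) 'adc': from fail(23)=5 chase 'c': 5 ⇒ 14;  out={6}∪out(14)={6}
  fail(4) 'aadc': from fail(3)=23 chase 'c': 23 ⇒ 24;  out={0}∪out(24)={0,6}
  fail(9) 'accc': from fail(8)=0 chase 'c': 0 ⇒ 0;  out=∅∪out(0)=∅
  fail(16) 'dcdd': from fail(15)=5 chase 'd': 5→0 ⇒ 5;  out=∅∪out(5)=∅
  fail(22) 'babc': from fail(21)=19 chase 'c': 19→0 ⇒ 0;  out={5}∪out(0)={5}
  fail(10) 'acccb': from fail(9)=0 chase 'b': 0 ⇒ 19;  out=∅∪out(19)=∅
  fail(17) 'dcddb': from fail(16)=5 chase 'b': 5 ⇒ 6;  out=∅∪out(6)={1}
  fail(11) 'acccbd': from fail(10)=19 chase 'd': 19→0 ⇒ 5;  out={2}∪out(5)={2}
  fail(18) 'dcddbd': from fail(17)=6 chase 'd': 6→19→0 ⇒ 5;  out={4}∪out(5)={4}

Scan:
i=0 'a': node 0→1
i=1 'd': node 1→23
i=2 'c': node 23→24  → match P6@[0:2]
i=3 'b': node 24→19 (via fail)
i=4 'a': node 19→20
i=5 'c': node 20→7 (via fail)
i=6 'c': node 7→8
i=7 'c': node 8→9
i=8 'b': node 9→10
i=9 'd': node 10→11  → match P2@[4:9]
i=10 'c': node 11→14 (via fail)
i=11 'a': node 14→1 (via fail)
i=12 'd': node 1→23
i=13 'a': node 23→12 (via fail)
i=14 'd': node 12→13  → match P3@[12:14]
i=15 'c': node 13→24 (via fail)  → match P6@[13:15]
i=16 'b': node 24→19 (via fail)
i=17 'a': node 19→20
i=18 'b': node 20→21
i=19 'a': node 21→20 (via fail)
i=20 'b': node 20→21
i=21 'c': node 21→22  → match P5@[18:21]
i=22 'c': node 22→0 (via fail)
i=23 'a': node 0→1
i=24 'b': node 1→19 (via fail)
i=25 'a': node 19→20
i=26 'b': node 20→21
i=27 'c': node 21→22  → match P5@[24:27]
i=28 'c': node 22→0 (via fail)
i=29 'b': node 0→19
i=30 'c': node 19→0 (via fail)
i=31 'a': node 0→1
i=32 'd': node 1→23
i=33 'c': node 23→24  → match P6@[31:33]
i=34 'd': node 24→15 (via fail)
i=35 'c': node 15→14 (via fail)
i=36 'd': node 14→15
i=37 'd': node 15→16
i=38 'b': node 16→17  → match P1@[37:38]
i=39 'd': node 17→18  → match P4@[34:39]
i=40 'c': node 18→14 (via fail)
i=41 'b': node 14→19 (via fail)
i=42 'a': node 19→20
i=43 'b': node 20→21
i=44 'a': node 21→20 (via fail)
i=45 'c': node 20→7 (via fail)
i=46 'b': node 7→19 (via fail)
i=47 'a': node 19→20
i=48 'b': node 20→21
i=49 'c': node 21→22  → match P5@[46:49]
i=50 'b': node 22→19 (via fail)
i=51 'a': node 19→20
i=52 'b': node 20→21

All matches (sorted): [[2,6],[9,2],[14,3],[15,6],[21,5],[27,5],[33,6],[38,1],[39,4],[49,5]]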